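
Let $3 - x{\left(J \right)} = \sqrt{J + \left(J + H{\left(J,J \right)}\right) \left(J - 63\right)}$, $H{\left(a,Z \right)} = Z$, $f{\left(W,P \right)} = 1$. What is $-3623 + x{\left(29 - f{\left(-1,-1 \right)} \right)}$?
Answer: $-3620 - 2 i \sqrt{483} \approx -3620.0 - 43.955 i$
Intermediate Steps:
$x{\left(J \right)} = 3 - \sqrt{J + 2 J \left(-63 + J\right)}$ ($x{\left(J \right)} = 3 - \sqrt{J + \left(J + J\right) \left(J - 63\right)} = 3 - \sqrt{J + 2 J \left(-63 + J\right)}$)
$-3623 + x{\left(29 - f{\left(-1,-1 \right)} \right)} = -3623 + \left(3 - \sqrt{\left(29 - 1\right) \left(-125 + 2 \left(29 - 1\right)\right)}\right) = -3623 + \left(3 - \sqrt{28 \left(-125 + 2 \cdot 28\right)}\right) = -3623 + \left(3 - \sqrt{28 \left(-125 + 56\right)}\right) = -3623 + \left(3 - \sqrt{28 \left(-69\right)}\right) = -3623 + \left(3 - \sqrt{-1932}\right) = -3623 + \left(3 - 2 i \sqrt{483}\right) = -3620 - 2 i \sqrt{483}$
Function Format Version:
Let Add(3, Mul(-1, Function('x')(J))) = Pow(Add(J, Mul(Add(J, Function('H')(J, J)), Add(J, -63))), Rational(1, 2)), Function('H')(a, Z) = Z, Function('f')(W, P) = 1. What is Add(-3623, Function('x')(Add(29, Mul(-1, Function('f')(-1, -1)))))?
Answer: Add(-3620, Mul(-2, I, Pow(483, Rational(1, 2)))) ≈ Add(-3620.0, Mul(-43.955, I))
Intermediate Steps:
Function('x')(J) = Add(3, Mul(-1, Pow(Add(J, Mul(2, J, Add(-63, J))), Rational(1, 2)))) (Function('x')(J) = Add(3, Mul(-1, Pow(Add(J, Mul(Add(J, J), Add(J, -63))), Rational(1, 2)))) = Add(3, Mul(-1, Pow(Add(J, Mul(Mul(2, J), Add(-63, J))), Rational(1, 2)))) = Add(3, Mul(-1, Pow(Add(J, Mul(2, J, Add(-63, J))), Rational(1, 2)))))
Add(-3623, Function('x')(Add(29, Mul(-1, Function('f')(-1, -1))))) = Add(-3623, Add(3, Mul(-1, Pow(Mul(Add(29, Mul(-1, 1)), Add(-125, Mul(2, Add(29, Mul(-1, 1))))), Rational(1, 2))))) = Add(-3623, Add(3, Mul(-1, Pow(Mul(Add(29, -1), Add(-125, Mul(2, Add(29, -1)))), Rational(1, 2))))) = Add(-3623, Add(3, Mul(-1, Pow(Mul(28, Add(-125, Mul(2, 28))), Rational(1, 2))))) = Add(-3623, Add(3, Mul(-1, Pow(Mul(28, Add(-125, 56)), Rational(1, 2))))) = Add(-3623, Add(3, Mul(-1, Pow(Mul(28, -69), Rational(1, 2))))) = Add(-3623, Add(3, Mul(-1, Pow(-1932, Rational(1, 2))))) = Add(-3623, Add(3, Mul(-1, Mul(2, I, Pow(483, Rational(1, 2)))))) = Add(-3623, Add(3, Mul(-2, I, Pow(483, Rational(1, 2))))) = Add(-3620, Mul(-2, I, Pow(483, Rational(1, 2))))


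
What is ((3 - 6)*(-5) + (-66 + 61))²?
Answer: 100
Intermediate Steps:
((3 - 6)*(-5) + (-66 + 61))² = (-3*(-5) - 5)² = (15 - 5)² = 10² = 100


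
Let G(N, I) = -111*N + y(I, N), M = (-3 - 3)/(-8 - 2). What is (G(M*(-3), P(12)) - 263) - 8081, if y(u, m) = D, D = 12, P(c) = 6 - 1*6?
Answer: -40661/5 ≈ -8132.2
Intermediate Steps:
P(c) = 0 (P(c) = 6 - 6 = 0)
M = ⅗ (M = -6/(-10) = -6*(-⅒) = ⅗ ≈ 0.60000)
y(u, m) = 12
G(N, I) = 12 - 111*N (G(N, I) = -111*N + 12 = 12 - 111*N)
(G(M*(-3), P(12)) - 263) - 8081 = ((12 - 333*(-3)/5) - 263) - 8081 = ((12 - 111*(-9/5)) - 263) - 8081 = ((12 + 999/5) - 263) - 8081 = (1059/5 - 263) - 8081 = -256/5 - 8081 = -40661/5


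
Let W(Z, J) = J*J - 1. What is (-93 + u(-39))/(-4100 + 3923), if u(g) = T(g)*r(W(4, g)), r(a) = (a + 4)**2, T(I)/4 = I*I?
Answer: -4710184097/59 ≈ -7.9834e+7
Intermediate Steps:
W(Z, J) = -1 + J**2 (W(Z, J) = J**2 - 1 = -1 + J**2)
T(I) = 4*I**2 (T(I) = 4*(I*I) = 4*I**2)
r(a) = (4 + a)**2
u(g) = 4*g**2*(3 + g**2)**2 (u(g) = (4*g**2)*(4 + (-1 + g**2))**2 = (4*g**2)*(3 + g**2)**2 = 4*g**2*(3 + g**2)**2)
(-93 + u(-39))/(-4100 + 3923) = (-93 + 4*(-39)**2*(3 + (-39)**2)**2)/(-4100 + 3923) = (-93 + 4*1521*(3 + 1521)**2)/(-177) = (-93 + 4*1521*1524**2)*(-1/177) = (-93 + 4*1521*2322576)*(-1/177) = (-93 + 14130552384)*(-1/177) = 14130552291*(-1/177) = -4710184097/59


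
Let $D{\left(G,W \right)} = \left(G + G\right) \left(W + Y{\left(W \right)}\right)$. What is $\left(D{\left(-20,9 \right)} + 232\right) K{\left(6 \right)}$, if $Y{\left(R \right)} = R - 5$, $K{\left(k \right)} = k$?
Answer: $-1728$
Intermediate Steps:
$Y{\left(R \right)} = -5 + R$
$D{\left(G,W \right)} = 2 G \left(-5 + 2 W\right)$ ($D{\left(G,W \right)} = \left(G + G\right) \left(W + \left(-5 + W\right)\right) = 2 G \left(-5 + 2 W\right)$)
$\left(D{\left(-20,9 \right)} + 232\right) K{\left(6 \right)} = \left(2 \left(-20\right) \left(-5 + 2 \cdot 9\right) + 232\right) 6 = \left(2 \left(-20\right) \left(-5 + 18\right) + 232\right) 6 = \left(2 \left(-20\right) 13 + 232\right) 6 = \left(-520 + 232\right) 6 = \left(-288\right) 6 = -1728$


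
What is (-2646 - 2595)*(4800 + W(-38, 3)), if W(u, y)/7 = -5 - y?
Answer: -24863304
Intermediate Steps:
W(u, y) = -35 - 7*y (W(u, y) = 7*(-5 - y) = -35 - 7*y)
(-2646 - 2595)*(4800 + W(-38, 3)) = (-2646 - 2595)*(4800 + (-35 - 7*3)) = -5241*(4800 + (-35 - 21)) = -5241*(4800 - 56) = -5241*4744 = -24863304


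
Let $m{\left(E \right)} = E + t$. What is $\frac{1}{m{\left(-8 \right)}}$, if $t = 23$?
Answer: $\frac{1}{15} \approx 0.066667$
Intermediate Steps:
$m{\left(E \right)} = 23 + E$ ($m{\left(E \right)} = E + 23 = 23 + E$)
$\frac{1}{m{\left(-8 \right)}} = \frac{1}{23 - 8} = \frac{1}{15}$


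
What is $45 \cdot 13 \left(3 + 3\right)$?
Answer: $3510$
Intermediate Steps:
$45 \cdot 13 \left(3 + 3\right) = 585 \cdot 6 = 3510$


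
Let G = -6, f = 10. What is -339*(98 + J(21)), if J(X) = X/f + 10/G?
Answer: -333689/10 ≈ -33369.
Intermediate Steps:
J(X) = -5/3 + X/10 (J(X) = X/10 + 10/(-6) = X*(⅒) + 10*(-⅙) = X/10 - 5/3 = -5/3 + X/10)
-339*(98 + J(21)) = -339*(98 + (-5/3 + (⅒)*21)) = -339*(98 + (-5/3 + 21/10)) = -339*(98 + 13/30) = -339*2953/30 = -333689/10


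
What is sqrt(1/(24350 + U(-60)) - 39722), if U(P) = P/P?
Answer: I*sqrt(23554002021771)/24351 ≈ 199.3*I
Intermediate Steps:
U(P) = 1
sqrt(1/(24350 + U(-60)) - 39722) = sqrt(1/(24350 + 1) - 39722) = sqrt(1/24351 - 39722) = sqrt(-967270421/24351) = I*sqrt(23554002021771)/24351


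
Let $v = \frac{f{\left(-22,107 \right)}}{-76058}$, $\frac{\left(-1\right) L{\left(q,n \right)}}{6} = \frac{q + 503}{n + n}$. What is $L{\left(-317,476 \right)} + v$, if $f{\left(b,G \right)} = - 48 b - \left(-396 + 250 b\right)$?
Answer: $- \frac{672787}{532406} \approx -1.2637$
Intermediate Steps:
$L{\left(q,n \right)} = - \frac{3 \left(503 + q\right)}{n}$ ($L{\left(q,n \right)} = - 6 \frac{q + 503}{n + n} = - 6 \frac{503 + q}{2 n} = - \frac{3 \left(503 + q\right)}{n}$)
$f{\left(b,G \right)} = 396 - 298 b$ ($f{\left(b,G \right)} = - 48 b - \left(-396 + 250 b\right) = 396 - 298 b$)
$v = - \frac{3476}{38029}$ ($v = \frac{396 - -6556}{-76058} = \left(396 + 6556\right) \left(- \frac{1}{76058}\right) = 6952 \left(- \frac{1}{76058}\right) = - \frac{3476}{38029} \approx -0.091404$)
$L{\left(-317,476 \right)} + v = \frac{3 \left(-503 - -317\right)}{476} - \frac{3476}{38029} = 3 \cdot \frac{1}{476} \left(-503 + 317\right) - \frac{3476}{38029} = 3 \cdot \frac{1}{476} \left(-186\right) - \frac{3476}{38029} = - \frac{279}{238} - \frac{3476}{38029} = - \frac{672787}{532406}$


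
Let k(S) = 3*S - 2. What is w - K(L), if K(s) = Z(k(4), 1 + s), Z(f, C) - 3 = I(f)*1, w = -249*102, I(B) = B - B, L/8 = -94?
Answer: -25401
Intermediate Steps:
L = -752 (L = 8*(-94) = -752)
I(B) = 0
w = -25398
k(S) = -2 + 3*S
Z(f, C) = 3 (Z(f, C) = 3 + 0*1 = 3 + 0 = 3)
K(s) = 3
w - K(L) = -25398 - 1*3 = -25398 - 3 = -25401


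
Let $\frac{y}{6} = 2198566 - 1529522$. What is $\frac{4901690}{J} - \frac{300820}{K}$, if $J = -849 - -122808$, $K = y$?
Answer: $\frac{1636665833315}{40797968598} \approx 40.116$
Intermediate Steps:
$y = 4014264$ ($y = 6 \left(2198566 - 1529522\right) = 6 \cdot 669044 = 4014264$)
$K = 4014264$
$J = 121959$ ($J = -849 + 122808 = 121959$)
$\frac{4901690}{J} - \frac{300820}{K} = \frac{4901690}{121959} - \frac{300820}{4014264} = 4901690 \cdot \frac{1}{121959} - \frac{75205}{1003566} = \frac{4901690}{121959} - \frac{75205}{1003566} = \frac{1636665833315}{40797968598}$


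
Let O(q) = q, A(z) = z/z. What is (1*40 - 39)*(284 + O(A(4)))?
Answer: 285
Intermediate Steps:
A(z) = 1
(1*40 - 39)*(284 + O(A(4))) = (1*40 - 39)*(284 + 1) = (40 - 39)*285 = 1*285 = 285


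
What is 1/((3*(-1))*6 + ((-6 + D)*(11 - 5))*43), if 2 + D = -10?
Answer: -1/4662 ≈ -0.00021450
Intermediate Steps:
D = -12 (D = -2 - 10 = -12)
1/((3*(-1))*6 + ((-6 + D)*(11 - 5))*43) = 1/((3*(-1))*6 + ((-6 - 12)*(11 - 5))*43) = 1/(-3*6 - 18*6*43) = 1/(-18 - 108*43) = 1/(-18 - 4644) = 1/(-4662) = -1/4662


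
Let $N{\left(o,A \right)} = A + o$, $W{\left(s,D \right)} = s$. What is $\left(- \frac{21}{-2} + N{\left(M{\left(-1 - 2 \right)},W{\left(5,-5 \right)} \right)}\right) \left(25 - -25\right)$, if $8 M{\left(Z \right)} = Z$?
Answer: $\frac{3025}{4} \approx 756.25$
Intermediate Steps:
$M{\left(Z \right)} = \frac{Z}{8}$
$\left(- \frac{21}{-2} + N{\left(M{\left(-1 - 2 \right)},W{\left(5,-5 \right)} \right)}\right) \left(25 - -25\right) = \left(- \frac{21}{-2} + \left(5 + \frac{-1 - 2}{8}\right)\right) \left(25 - -25\right) = \left(\left(-21\right) \left(- \frac{1}{2}\right) + \left(5 + \frac{1}{8} \left(-3\right)\right)\right) \left(25 + 25\right) = \left(\frac{21}{2} + \left(5 - \frac{3}{8}\right)\right) 50 = \left(\frac{21}{2} + \frac{37}{8}\right) 50 = \frac{121}{8} \cdot 50 = \frac{3025}{4}$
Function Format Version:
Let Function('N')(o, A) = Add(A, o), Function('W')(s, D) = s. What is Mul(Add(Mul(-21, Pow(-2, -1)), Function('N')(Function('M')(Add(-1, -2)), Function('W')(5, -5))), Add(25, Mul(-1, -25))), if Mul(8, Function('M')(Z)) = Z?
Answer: Rational(3025, 4) ≈ 756.25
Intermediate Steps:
Function('M')(Z) = Mul(Rational(1, 8), Z)
Mul(Add(Mul(-21, Pow(-2, -1)), Function('N')(Function('M')(Add(-1, -2)), Function('W')(5, -5))), Add(25, Mul(-1, -25))) = Mul(Add(Mul(-21, Pow(-2, -1)), Add(5, Mul(Rational(1, 8), Add(-1, -2)))), Add(25, Mul(-1, -25))) = Mul(Add(Mul(-21, Rational(-1, 2)), Add(5, Mul(Rational(1, 8), -3))), Add(25, 25)) = Mul(Add(Rational(21, 2), Add(5, Rational(-3, 8))), 50) = Mul(Add(Rational(21, 2), Rational(37, 8)), 50) = Mul(Rational(121, 8), 50) = Rational(3025, 4)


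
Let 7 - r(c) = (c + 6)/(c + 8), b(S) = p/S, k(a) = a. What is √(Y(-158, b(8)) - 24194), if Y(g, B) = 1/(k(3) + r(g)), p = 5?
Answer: I*√10990702994/674 ≈ 155.54*I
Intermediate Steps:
b(S) = 5/S
r(c) = 7 - (6 + c)/(8 + c) (r(c) = 7 - (c + 6)/(c + 8) = 7 - (6 + c)/(8 + c))
Y(g, B) = 1/(3 + 2*(25 + 3*g)/(8 + g))
√(Y(-158, b(8)) - 24194) = √((8 - 158)/(74 + 9*(-158)) - 24194) = √(-150/(74 - 1422) - 24194) = √(-150/(-1348) - 24194) = √(-1/1348*(-150) - 24194) = √(75/674 - 24194) = √(-16306681/674) = I*√10990702994/674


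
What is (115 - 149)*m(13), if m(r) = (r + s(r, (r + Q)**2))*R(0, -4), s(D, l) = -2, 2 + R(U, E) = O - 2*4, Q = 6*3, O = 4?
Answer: 2244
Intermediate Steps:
Q = 18
R(U, E) = -6 (R(U, E) = -2 + (4 - 2*4) = -2 + (4 - 8) = -2 - 4 = -6)
m(r) = 12 - 6*r (m(r) = (r - 2)*(-6) = (-2 + r)*(-6) = 12 - 6*r)
(115 - 149)*m(13) = (115 - 149)*(12 - 6*13) = -34*(12 - 78) = -34*(-66) = 2244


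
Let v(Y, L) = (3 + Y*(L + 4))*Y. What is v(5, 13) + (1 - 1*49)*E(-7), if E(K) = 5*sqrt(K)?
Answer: 440 - 240*I*sqrt(7) ≈ 440.0 - 634.98*I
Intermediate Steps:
v(Y, L) = Y*(3 + Y*(4 + L)) (v(Y, L) = (3 + Y*(4 + L))*Y = Y*(3 + Y*(4 + L)))
v(5, 13) + (1 - 1*49)*E(-7) = 5*(3 + 4*5 + 13*5) + (1 - 1*49)*(5*sqrt(-7)) = 5*(3 + 20 + 65) + (1 - 49)*(5*(I*sqrt(7))) = 5*88 - 240*I*sqrt(7) = 440 - 240*I*sqrt(7)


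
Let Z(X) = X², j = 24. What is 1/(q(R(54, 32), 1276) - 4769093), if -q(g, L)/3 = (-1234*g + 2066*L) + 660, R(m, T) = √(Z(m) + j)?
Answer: -12679721/160735032514081 - 51828*√15/160735032514081 ≈ -8.0135e-8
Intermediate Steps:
R(m, T) = √(24 + m²) (R(m, T) = √(m² + 24) = √(24 + m²))
q(g, L) = -1980 - 6198*L + 3702*g (q(g, L) = -3*((-1234*g + 2066*L) + 660) = -3*(660 - 1234*g + 2066*L) = -1980 - 6198*L + 3702*g)
1/(q(R(54, 32), 1276) - 4769093) = 1/((-1980 - 6198*1276 + 3702*√(24 + 54²)) - 4769093) = 1/((-1980 - 7908648 + 3702*√(24 + 2916)) - 4769093) = 1/((-1980 - 7908648 + 3702*√2940) - 4769093) = 1/((-1980 - 7908648 + 3702*(14*√15)) - 4769093) = 1/((-1980 - 7908648 + 51828*√15) - 4769093) = 1/((-7910628 + 51828*√15) - 4769093) = 1/(-12679721 + 51828*√15)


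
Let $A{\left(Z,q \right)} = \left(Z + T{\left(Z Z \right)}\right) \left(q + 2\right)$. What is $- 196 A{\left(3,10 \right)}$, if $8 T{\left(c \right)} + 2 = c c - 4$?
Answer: $-29106$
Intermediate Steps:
$T{\left(c \right)} = - \frac{3}{4} + \frac{c^{2}}{8}$ ($T{\left(c \right)} = - \frac{1}{4} + \frac{c c - 4}{8} = - \frac{1}{4} + \frac{c^{2} - 4}{8} = - \frac{1}{4} + \frac{-4 + c^{2}}{8} = - \frac{1}{4} + \left(- \frac{1}{2} + \frac{c^{2}}{8}\right) = - \frac{3}{4} + \frac{c^{2}}{8}$)
$A{\left(Z,q \right)} = \left(2 + q\right) \left(- \frac{3}{4} + Z + \frac{Z^{4}}{8}\right)$ ($A{\left(Z,q \right)} = \left(Z + \left(- \frac{3}{4} + \frac{\left(Z Z\right)^{2}}{8}\right)\right) \left(q + 2\right) = \left(Z + \left(- \frac{3}{4} + \frac{\left(Z^{2}\right)^{2}}{8}\right)\right) \left(2 + q\right) = \left(Z + \left(- \frac{3}{4} + \frac{Z^{4}}{8}\right)\right) \left(2 + q\right) = \left(- \frac{3}{4} + Z + \frac{Z^{4}}{8}\right) \left(2 + q\right) = \left(2 + q\right) \left(- \frac{3}{4} + Z + \frac{Z^{4}}{8}\right)$)
$- 196 A{\left(3,10 \right)} = - 196 \left(- \frac{3}{2} + 2 \cdot 3 + \frac{3^{4}}{4} + 3 \cdot 10 + \frac{1}{8} \cdot 10 \left(-6 + 3^{4}\right)\right) = - 196 \left(- \frac{3}{2} + 6 + \frac{1}{4} \cdot 81 + 30 + \frac{1}{8} \cdot 10 \left(-6 + 81\right)\right) = - 196 \left(- \frac{3}{2} + 6 + \frac{81}{4} + 30 + \frac{1}{8} \cdot 10 \cdot 75\right) = - 196 \left(- \frac{3}{2} + 6 + \frac{81}{4} + 30 + \frac{375}{4}\right) = \left(-196\right) \frac{297}{2} = -29106$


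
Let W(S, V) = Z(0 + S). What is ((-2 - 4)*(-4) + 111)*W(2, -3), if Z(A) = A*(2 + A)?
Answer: 1080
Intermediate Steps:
W(S, V) = S*(2 + S) (W(S, V) = (0 + S)*(2 + (0 + S)) = S*(2 + S))
((-2 - 4)*(-4) + 111)*W(2, -3) = ((-2 - 4)*(-4) + 111)*(2*(2 + 2)) = (-6*(-4) + 111)*(2*4) = (24 + 111)*8 = 135*8 = 1080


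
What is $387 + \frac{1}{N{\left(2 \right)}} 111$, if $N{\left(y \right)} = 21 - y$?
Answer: $\frac{7464}{19} \approx 392.84$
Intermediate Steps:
$387 + \frac{1}{N{\left(2 \right)}} 111 = 387 + \frac{1}{21 - 2} \cdot 111 = 387 + \frac{1}{19} \cdot 111 = 387 + \frac{111}{19} = \frac{7464}{19}$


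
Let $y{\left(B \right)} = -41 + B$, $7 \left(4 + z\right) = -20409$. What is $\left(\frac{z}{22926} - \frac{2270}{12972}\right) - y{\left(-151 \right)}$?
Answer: $\frac{5542651637}{28913507} \approx 191.7$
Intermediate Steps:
$z = - \frac{20437}{7}$ ($z = -4 + \frac{1}{7} \left(-20409\right) = -4 - \frac{20409}{7} = - \frac{20437}{7} \approx -2919.6$)
$\left(\frac{z}{22926} - \frac{2270}{12972}\right) - y{\left(-151 \right)} = \left(- \frac{20437}{7 \cdot 22926} - \frac{2270}{12972}\right) - \left(-41 - 151\right) = \left(\left(- \frac{20437}{7}\right) \frac{1}{22926} - \frac{1135}{6486}\right) - -192 = \left(- \frac{20437}{160482} - \frac{1135}{6486}\right) + 192 = - \frac{8741707}{28913507} + 192 = \frac{5542651637}{28913507}$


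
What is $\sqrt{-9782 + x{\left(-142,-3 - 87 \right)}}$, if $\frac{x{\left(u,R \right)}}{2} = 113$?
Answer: $2 i \sqrt{2389} \approx 97.755 i$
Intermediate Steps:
$x{\left(u,R \right)} = 226$ ($x{\left(u,R \right)} = 2 \cdot 113 = 226$)
$\sqrt{-9782 + x{\left(-142,-3 - 87 \right)}} = \sqrt{-9782 + 226} = \sqrt{-9556} = 2 i \sqrt{2389}$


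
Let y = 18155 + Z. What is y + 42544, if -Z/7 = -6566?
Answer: 106661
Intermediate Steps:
Z = 45962 (Z = -7*(-6566) = 45962)
y = 64117 (y = 18155 + 45962 = 64117)
y + 42544 = 64117 + 42544 = 106661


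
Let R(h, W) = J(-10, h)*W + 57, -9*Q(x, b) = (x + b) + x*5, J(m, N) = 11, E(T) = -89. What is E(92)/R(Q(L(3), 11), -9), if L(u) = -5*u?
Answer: 89/42 ≈ 2.1190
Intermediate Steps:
Q(x, b) = -2*x/3 - b/9 (Q(x, b) = -((x + b) + x*5)/9 = -((b + x) + 5*x)/9 = -(b + 6*x)/9 = -2*x/3 - b/9)
R(h, W) = 57 + 11*W (R(h, W) = 11*W + 57 = 57 + 11*W)
E(92)/R(Q(L(3), 11), -9) = -89/(57 + 11*(-9)) = -89/(57 - 99) = -89/(-42) = -89*(-1/42) = 89/42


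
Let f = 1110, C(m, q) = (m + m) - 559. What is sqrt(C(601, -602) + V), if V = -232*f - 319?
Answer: 2*I*sqrt(64299) ≈ 507.15*I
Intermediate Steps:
C(m, q) = -559 + 2*m (C(m, q) = 2*m - 559 = -559 + 2*m)
V = -257839 (V = -232*1110 - 319 = -257520 - 319 = -257839)
sqrt(C(601, -602) + V) = sqrt((-559 + 2*601) - 257839) = sqrt((-559 + 1202) - 257839) = sqrt(643 - 257839) = sqrt(-257196) = 2*I*sqrt(64299)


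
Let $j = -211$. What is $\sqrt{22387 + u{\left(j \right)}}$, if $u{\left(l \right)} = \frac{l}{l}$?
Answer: $2 \sqrt{5597} \approx 149.63$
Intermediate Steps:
$u{\left(l \right)} = 1$
$\sqrt{22387 + u{\left(j \right)}} = \sqrt{22387 + 1} = \sqrt{22388} = 2 \sqrt{5597}$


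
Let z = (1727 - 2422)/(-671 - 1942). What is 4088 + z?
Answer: 10682639/2613 ≈ 4088.3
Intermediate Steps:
z = 695/2613 (z = -695/(-2613) = -695*(-1/2613) = 695/2613 ≈ 0.26598)
4088 + z = 4088 + 695/2613 = 10682639/2613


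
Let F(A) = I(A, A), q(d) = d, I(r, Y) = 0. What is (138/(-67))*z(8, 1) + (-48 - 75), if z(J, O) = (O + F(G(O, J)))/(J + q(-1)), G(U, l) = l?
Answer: -57825/469 ≈ -123.29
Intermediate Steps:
F(A) = 0
z(J, O) = O/(-1 + J) (z(J, O) = (O + 0)/(J - 1) = O/(-1 + J))
(138/(-67))*z(8, 1) + (-48 - 75) = (138/(-67))*(1/(-1 + 8)) + (-48 - 75) = (138*(-1/67))*(1/7) - 123 = -138/(67*7) - 123 = -138/67*1/7 - 123 = -138/469 - 123 = -57825/469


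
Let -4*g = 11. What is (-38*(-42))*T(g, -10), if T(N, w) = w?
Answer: -15960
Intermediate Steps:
g = -11/4 (g = -1/4*11 = -11/4 ≈ -2.7500)
(-38*(-42))*T(g, -10) = -38*(-42)*(-10) = 1596*(-10) = -15960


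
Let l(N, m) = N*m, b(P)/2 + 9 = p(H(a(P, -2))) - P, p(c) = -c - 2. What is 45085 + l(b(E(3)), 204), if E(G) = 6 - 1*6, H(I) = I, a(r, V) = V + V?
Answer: 42229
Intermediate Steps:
a(r, V) = 2*V
E(G) = 0 (E(G) = 6 - 6 = 0)
p(c) = -2 - c
b(P) = -14 - 2*P (b(P) = -18 + 2*((-2 - 2*(-2)) - P) = -18 + 2*((-2 - 1*(-4)) - P) = -18 + 2*((-2 + 4) - P) = -18 + 2*(2 - P) = -18 + (4 - 2*P) = -14 - 2*P)
45085 + l(b(E(3)), 204) = 45085 + (-14 - 2*0)*204 = 45085 + (-14 + 0)*204 = 45085 - 14*204 = 45085 - 2856 = 42229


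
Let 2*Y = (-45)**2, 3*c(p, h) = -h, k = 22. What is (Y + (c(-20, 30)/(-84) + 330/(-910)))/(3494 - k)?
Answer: 19739/67704 ≈ 0.29155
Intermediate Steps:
c(p, h) = -h/3 (c(p, h) = (-h)/3 = -h/3)
Y = 2025/2 (Y = (1/2)*(-45)**2 = (1/2)*2025 = 2025/2 ≈ 1012.5)
(Y + (c(-20, 30)/(-84) + 330/(-910)))/(3494 - k) = (2025/2 + (-1/3*30/(-84) + 330/(-910)))/(3494 - 1*22) = (2025/2 + (-10*(-1/84) + 330*(-1/910)))/(3494 - 22) = (2025/2 + (5/42 - 33/91))/3472 = (2025/2 - 19/78)*(1/3472) = (39478/39)*(1/3472) = 19739/67704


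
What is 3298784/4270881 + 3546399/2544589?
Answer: 23540297587295/10867636812909 ≈ 2.1661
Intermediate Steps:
3298784/4270881 + 3546399/2544589 = 23540297587295/10867636812909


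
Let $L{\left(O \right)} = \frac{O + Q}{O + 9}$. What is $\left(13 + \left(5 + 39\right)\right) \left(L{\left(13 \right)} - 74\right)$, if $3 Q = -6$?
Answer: $- \frac{8379}{2} \approx -4189.5$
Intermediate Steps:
$Q = -2$ ($Q = \frac{1}{3} \left(-6\right) = -2$)
$L{\left(O \right)} = \frac{-2 + O}{9 + O}$ ($L{\left(O \right)} = \frac{O - 2}{O + 9} = \frac{-2 + O}{9 + O}$)
$\left(13 + \left(5 + 39\right)\right) \left(L{\left(13 \right)} - 74\right) = \left(13 + \left(5 + 39\right)\right) \left(\frac{-2 + 13}{9 + 13} - 74\right) = \left(13 + 44\right) \left(\frac{1}{22} \cdot 11 - 74\right) = 57 \left(\frac{1}{22} \cdot 11 - 74\right) = 57 \left(\frac{1}{2} - 74\right) = 57 \left(- \frac{147}{2}\right) = - \frac{8379}{2}$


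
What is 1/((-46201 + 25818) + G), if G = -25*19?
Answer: -1/20858 ≈ -4.7943e-5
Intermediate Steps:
G = -475
1/((-46201 + 25818) + G) = 1/((-46201 + 25818) - 475) = 1/(-20383 - 475) = 1/(-20858) = -1/20858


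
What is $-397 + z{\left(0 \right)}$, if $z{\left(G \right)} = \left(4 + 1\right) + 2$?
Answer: $-390$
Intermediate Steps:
$z{\left(G \right)} = 7$ ($z{\left(G \right)} = 5 + 2 = 7$)
$-397 + z{\left(0 \right)} = -397 + 7 = -390$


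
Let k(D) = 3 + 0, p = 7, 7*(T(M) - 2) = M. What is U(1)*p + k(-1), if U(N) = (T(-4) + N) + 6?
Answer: 62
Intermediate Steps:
T(M) = 2 + M/7
k(D) = 3
U(N) = 52/7 + N (U(N) = ((2 + (⅐)*(-4)) + N) + 6 = ((2 - 4/7) + N) + 6 = (10/7 + N) + 6 = 52/7 + N)
U(1)*p + k(-1) = (52/7 + 1)*7 + 3 = (59/7)*7 + 3 = 59 + 3 = 62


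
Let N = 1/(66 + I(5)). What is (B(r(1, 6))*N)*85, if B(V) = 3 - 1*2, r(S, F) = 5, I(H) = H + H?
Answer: 85/76 ≈ 1.1184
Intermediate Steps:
I(H) = 2*H
B(V) = 1 (B(V) = 3 - 2 = 1)
N = 1/76 (N = 1/(66 + 2*5) = 1/(66 + 10) = 1/76 ≈ 0.013158)
(B(r(1, 6))*N)*85 = (1*(1/76))*85 = (1/76)*85 = 85/76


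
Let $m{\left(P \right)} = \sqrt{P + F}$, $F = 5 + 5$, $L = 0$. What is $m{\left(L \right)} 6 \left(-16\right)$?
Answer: $- 96 \sqrt{10} \approx -303.58$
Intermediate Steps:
$F = 10$
$m{\left(P \right)} = \sqrt{10 + P}$ ($m{\left(P \right)} = \sqrt{P + 10} = \sqrt{10 + P}$)
$m{\left(L \right)} 6 \left(-16\right) = \sqrt{10 + 0} \cdot 6 \left(-16\right) = \sqrt{10} \cdot 6 \left(-16\right) = 6 \sqrt{10} \left(-16\right) = - 96 \sqrt{10}$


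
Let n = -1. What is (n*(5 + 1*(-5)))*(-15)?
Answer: 0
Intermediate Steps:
(n*(5 + 1*(-5)))*(-15) = -(5 + 1*(-5))*(-15) = -(5 - 5)*(-15) = -1*0*(-15) = 0*(-15) = 0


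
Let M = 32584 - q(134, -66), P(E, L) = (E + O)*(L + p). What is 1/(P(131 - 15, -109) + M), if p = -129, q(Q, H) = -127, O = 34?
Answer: -1/2989 ≈ -0.00033456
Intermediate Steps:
P(E, L) = (-129 + L)*(34 + E) (P(E, L) = (E + 34)*(L - 129) = (34 + E)*(-129 + L) = (-129 + L)*(34 + E))
M = 32711 (M = 32584 - 1*(-127) = 32584 + 127 = 32711)
1/(P(131 - 15, -109) + M) = 1/((-4386 - 129*(131 - 15) + 34*(-109) + (131 - 15)*(-109)) + 32711) = 1/((-4386 - 129*116 - 3706 + 116*(-109)) + 32711) = 1/((-4386 - 14964 - 3706 - 12644) + 32711) = 1/(-35700 + 32711) = 1/(-2989) = -1/2989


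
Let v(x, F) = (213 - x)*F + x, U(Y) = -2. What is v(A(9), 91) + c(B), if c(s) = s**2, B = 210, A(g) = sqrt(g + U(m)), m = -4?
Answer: 63483 - 90*sqrt(7) ≈ 63245.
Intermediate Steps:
A(g) = sqrt(-2 + g) (A(g) = sqrt(g - 2) = sqrt(-2 + g))
v(x, F) = x + F*(213 - x) (v(x, F) = F*(213 - x) + x = x + F*(213 - x))
v(A(9), 91) + c(B) = (sqrt(-2 + 9) + 213*91 - 1*91*sqrt(-2 + 9)) + 210**2 = (sqrt(7) + 19383 - 1*91*sqrt(7)) + 44100 = (sqrt(7) + 19383 - 91*sqrt(7)) + 44100 = (19383 - 90*sqrt(7)) + 44100 = 63483 - 90*sqrt(7)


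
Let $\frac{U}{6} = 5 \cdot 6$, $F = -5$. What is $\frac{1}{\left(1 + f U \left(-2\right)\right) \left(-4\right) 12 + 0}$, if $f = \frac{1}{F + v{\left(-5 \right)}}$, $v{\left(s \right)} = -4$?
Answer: $- \frac{1}{1968} \approx -0.00050813$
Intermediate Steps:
$U = 180$ ($U = 6 \cdot 5 \cdot 6 = 6 \cdot 30 = 180$)
$f = - \frac{1}{9}$ ($f = \frac{1}{-5 - 4} = \frac{1}{-9} = - \frac{1}{9} \approx -0.11111$)
$\frac{1}{\left(1 + f U \left(-2\right)\right) \left(-4\right) 12 + 0} = \frac{1}{\left(1 + \left(- \frac{1}{9}\right) 180 \left(-2\right)\right) \left(-4\right) 12 + 0} = \frac{1}{\left(1 - -40\right) \left(-4\right) 12 + 0} = \frac{1}{\left(1 + 40\right) \left(-4\right) 12 + 0} = \frac{1}{41 \left(-4\right) 12 + 0} = \frac{1}{\left(-164\right) 12 + 0} = \frac{1}{-1968 + 0} = \frac{1}{-1968} = - \frac{1}{1968}$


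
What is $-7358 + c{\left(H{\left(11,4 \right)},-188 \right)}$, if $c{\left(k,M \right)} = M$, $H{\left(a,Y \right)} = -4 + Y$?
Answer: $-7546$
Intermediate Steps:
$-7358 + c{\left(H{\left(11,4 \right)},-188 \right)} = -7358 - 188 = -7546$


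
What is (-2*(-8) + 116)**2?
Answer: 17424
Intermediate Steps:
(-2*(-8) + 116)**2 = (16 + 116)**2 = 132**2 = 17424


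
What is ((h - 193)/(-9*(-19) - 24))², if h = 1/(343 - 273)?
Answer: 20277009/11764900 ≈ 1.7235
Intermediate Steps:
h = 1/70 ≈ 0.014286
((h - 193)/(-9*(-19) - 24))² = ((1/70 - 193)/(-9*(-19) - 24))² = (-13509/(70*(171 - 24)))² = (-13509/70/147)² = (-13509/70*1/147)² = (-4503/3430)² = 20277009/11764900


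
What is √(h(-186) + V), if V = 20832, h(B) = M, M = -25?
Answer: √20807 ≈ 144.25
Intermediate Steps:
h(B) = -25
√(h(-186) + V) = √(-25 + 20832) = √20807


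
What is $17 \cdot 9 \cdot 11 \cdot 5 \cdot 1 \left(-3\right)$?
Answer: $-25245$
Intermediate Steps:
$17 \cdot 9 \cdot 11 \cdot 5 \cdot 1 \left(-3\right) = 153 \cdot 11 \cdot 5 \left(-3\right) = 1683 \left(-15\right) = -25245$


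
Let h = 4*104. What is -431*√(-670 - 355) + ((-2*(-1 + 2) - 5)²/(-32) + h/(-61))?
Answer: -16301/1952 - 2155*I*√41 ≈ -8.3509 - 13799.0*I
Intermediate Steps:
h = 416
-431*√(-670 - 355) + ((-2*(-1 + 2) - 5)²/(-32) + h/(-61)) = -431*√(-670 - 355) + ((-2*(-1 + 2) - 5)²/(-32) + 416/(-61)) = -2155*I*√41 + ((-2*1 - 5)²*(-1/32) + 416*(-1/61)) = -2155*I*√41 + ((-2 - 5)²*(-1/32) - 416/61) = -2155*I*√41 + ((-7)²*(-1/32) - 416/61) = -2155*I*√41 + (49*(-1/32) - 416/61) = -2155*I*√41 + (-49/32 - 416/61) = -2155*I*√41 - 16301/1952 = -16301/1952 - 2155*I*√41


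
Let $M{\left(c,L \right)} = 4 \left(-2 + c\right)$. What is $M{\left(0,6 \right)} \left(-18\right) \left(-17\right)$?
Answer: $-2448$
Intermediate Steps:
$M{\left(c,L \right)} = -8 + 4 c$
$M{\left(0,6 \right)} \left(-18\right) \left(-17\right) = \left(-8 + 4 \cdot 0\right) \left(-18\right) \left(-17\right) = \left(-8 + 0\right) \left(-18\right) \left(-17\right) = \left(-8\right) \left(-18\right) \left(-17\right) = 144 \left(-17\right) = -2448$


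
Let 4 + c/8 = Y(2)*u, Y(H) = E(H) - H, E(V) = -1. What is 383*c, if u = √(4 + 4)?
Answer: -12256 - 18384*√2 ≈ -38255.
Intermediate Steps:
u = 2*√2 (u = √8 = 2*√2 ≈ 2.8284)
Y(H) = -1 - H
c = -32 - 48*√2 (c = -32 + 8*((-1 - 1*2)*(2*√2)) = -32 + 8*((-1 - 2)*(2*√2)) = -32 + 8*(-6*√2) = -32 - 48*√2 ≈ -99.882)
383*c = 383*(-32 - 48*√2) = -12256 - 18384*√2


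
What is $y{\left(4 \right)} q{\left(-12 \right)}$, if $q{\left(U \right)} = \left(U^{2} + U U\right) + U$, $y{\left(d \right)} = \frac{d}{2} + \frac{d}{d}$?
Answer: $828$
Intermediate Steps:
$y{\left(d \right)} = 1 + \frac{d}{2}$ ($y{\left(d \right)} = d \frac{1}{2} + 1 = \frac{d}{2} + 1 = 1 + \frac{d}{2}$)
$q{\left(U \right)} = U + 2 U^{2}$ ($q{\left(U \right)} = \left(U^{2} + U^{2}\right) + U = 2 U^{2} + U = U + 2 U^{2}$)
$y{\left(4 \right)} q{\left(-12 \right)} = \left(1 + \frac{1}{2} \cdot 4\right) \left(- 12 \left(1 + 2 \left(-12\right)\right)\right) = \left(1 + 2\right) \left(- 12 \left(1 - 24\right)\right) = 3 \left(\left(-12\right) \left(-23\right)\right) = 3 \cdot 276 = 828$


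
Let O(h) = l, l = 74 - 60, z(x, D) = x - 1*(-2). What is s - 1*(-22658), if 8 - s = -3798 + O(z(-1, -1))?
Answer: 26450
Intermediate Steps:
z(x, D) = 2 + x (z(x, D) = x + 2 = 2 + x)
l = 14
O(h) = 14
s = 3792 (s = 8 - (-3798 + 14) = 8 - 1*(-3784) = 8 + 3784 = 3792)
s - 1*(-22658) = 3792 - 1*(-22658) = 3792 + 22658 = 26450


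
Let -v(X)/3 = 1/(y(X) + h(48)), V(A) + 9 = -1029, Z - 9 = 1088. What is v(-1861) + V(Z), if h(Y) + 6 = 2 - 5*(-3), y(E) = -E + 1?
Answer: -1944177/1873 ≈ -1038.0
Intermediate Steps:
Z = 1097 (Z = 9 + 1088 = 1097)
y(E) = 1 - E
V(A) = -1038 (V(A) = -9 - 1029 = -1038)
h(Y) = 11 (h(Y) = -6 + (2 - 5*(-3)) = -6 + (2 + 15) = -6 + 17 = 11)
v(X) = -3/(12 - X) (v(X) = -3/((1 - X) + 11) = -3/(12 - X))
v(-1861) + V(Z) = 3/(-12 - 1861) - 1038 = 3/(-1873) - 1038 = 3*(-1/1873) - 1038 = -3/1873 - 1038 = -1944177/1873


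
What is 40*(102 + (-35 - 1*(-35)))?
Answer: 4080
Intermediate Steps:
40*(102 + (-35 - 1*(-35))) = 40*(102 + (-35 + 35)) = 40*(102 + 0) = 40*102 = 4080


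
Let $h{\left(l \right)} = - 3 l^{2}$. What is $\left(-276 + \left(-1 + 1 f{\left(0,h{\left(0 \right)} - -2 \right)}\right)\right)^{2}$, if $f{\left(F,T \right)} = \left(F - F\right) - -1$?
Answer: $76176$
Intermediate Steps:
$f{\left(F,T \right)} = 1$ ($f{\left(F,T \right)} = 0 + 1 = 1$)
$\left(-276 + \left(-1 + 1 f{\left(0,h{\left(0 \right)} - -2 \right)}\right)\right)^{2} = \left(-276 + \left(-1 + 1 \cdot 1\right)\right)^{2} = \left(-276 + \left(-1 + 1\right)\right)^{2} = \left(-276 + 0\right)^{2} = \left(-276\right)^{2} = 76176$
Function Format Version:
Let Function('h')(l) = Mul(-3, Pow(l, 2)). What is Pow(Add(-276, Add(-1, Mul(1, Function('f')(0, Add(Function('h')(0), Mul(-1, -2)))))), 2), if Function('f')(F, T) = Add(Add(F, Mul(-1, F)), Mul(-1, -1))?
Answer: 76176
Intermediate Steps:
Function('f')(F, T) = 1 (Function('f')(F, T) = Add(0, 1) = 1)
Pow(Add(-276, Add(-1, Mul(1, Function('f')(0, Add(Function('h')(0), Mul(-1, -2)))))), 2) = Pow(Add(-276, Add(-1, Mul(1, 1))), 2) = Pow(Add(-276, Add(-1, 1)), 2) = Pow(Add(-276, 0), 2) = Pow(-276, 2) = 76176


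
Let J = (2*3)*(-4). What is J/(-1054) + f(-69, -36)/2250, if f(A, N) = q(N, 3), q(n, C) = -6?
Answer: 3973/197625 ≈ 0.020104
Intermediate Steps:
J = -24 (J = 6*(-4) = -24)
f(A, N) = -6
J/(-1054) + f(-69, -36)/2250 = -24/(-1054) - 6/2250 = -24*(-1/1054) - 6*1/2250 = 12/527 - 1/375 = 3973/197625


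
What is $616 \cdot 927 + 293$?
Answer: $571325$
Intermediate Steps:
$616 \cdot 927 + 293 = 571032 + 293 = 571325$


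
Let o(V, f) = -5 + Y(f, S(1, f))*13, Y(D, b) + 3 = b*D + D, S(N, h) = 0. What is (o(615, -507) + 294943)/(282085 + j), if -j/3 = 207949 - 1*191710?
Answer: 72077/58342 ≈ 1.2354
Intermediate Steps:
j = -48717 (j = -3*(207949 - 1*191710) = -3*(207949 - 191710) = -3*16239 = -48717)
Y(D, b) = -3 + D + D*b (Y(D, b) = -3 + (b*D + D) = -3 + (D*b + D) = -3 + (D + D*b) = -3 + D + D*b)
o(V, f) = -44 + 13*f (o(V, f) = -5 + (-3 + f + f*0)*13 = -5 + (-3 + f + 0)*13 = -5 + (-3 + f)*13 = -5 + (-39 + 13*f) = -44 + 13*f)
(o(615, -507) + 294943)/(282085 + j) = ((-44 + 13*(-507)) + 294943)/(282085 - 48717) = ((-44 - 6591) + 294943)/233368 = (-6635 + 294943)*(1/233368) = 288308*(1/233368) = 72077/58342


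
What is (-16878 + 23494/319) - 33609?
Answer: -16081859/319 ≈ -50413.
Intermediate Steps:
(-16878 + 23494/319) - 33609 = -5360588/319 - 33609 = -16081859/319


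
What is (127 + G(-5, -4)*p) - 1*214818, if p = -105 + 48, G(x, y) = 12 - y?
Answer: -215603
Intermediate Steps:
p = -57
(127 + G(-5, -4)*p) - 1*214818 = (127 + (12 - 1*(-4))*(-57)) - 1*214818 = (127 + (12 + 4)*(-57)) - 214818 = (127 + 16*(-57)) - 214818 = (127 - 912) - 214818 = -785 - 214818 = -215603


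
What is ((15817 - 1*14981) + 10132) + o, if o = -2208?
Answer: 8760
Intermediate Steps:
((15817 - 1*14981) + 10132) + o = ((15817 - 1*14981) + 10132) - 2208 = ((15817 - 14981) + 10132) - 2208 = (836 + 10132) - 2208 = 10968 - 2208 = 8760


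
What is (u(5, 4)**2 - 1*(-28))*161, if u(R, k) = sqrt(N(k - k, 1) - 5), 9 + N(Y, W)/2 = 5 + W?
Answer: 2737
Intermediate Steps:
N(Y, W) = -8 + 2*W (N(Y, W) = -18 + 2*(5 + W) = -18 + (10 + 2*W) = -8 + 2*W)
u(R, k) = I*sqrt(11) (u(R, k) = sqrt((-8 + 2*1) - 5) = sqrt((-8 + 2) - 5) = sqrt(-6 - 5) = sqrt(-11) = I*sqrt(11))
(u(5, 4)**2 - 1*(-28))*161 = ((I*sqrt(11))**2 - 1*(-28))*161 = (-11 + 28)*161 = 17*161 = 2737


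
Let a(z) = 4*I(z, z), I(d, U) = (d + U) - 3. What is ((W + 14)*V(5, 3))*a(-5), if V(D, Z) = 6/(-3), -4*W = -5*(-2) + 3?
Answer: 1118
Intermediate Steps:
W = -13/4 (W = -(-5*(-2) + 3)/4 = -(10 + 3)/4 = -¼*13 = -13/4 ≈ -3.2500)
I(d, U) = -3 + U + d (I(d, U) = (U + d) - 3 = -3 + U + d)
V(D, Z) = -2 (V(D, Z) = 6*(-⅓) = -2)
a(z) = -12 + 8*z (a(z) = 4*(-3 + z + z) = 4*(-3 + 2*z) = -12 + 8*z)
((W + 14)*V(5, 3))*a(-5) = ((-13/4 + 14)*(-2))*(-12 + 8*(-5)) = ((43/4)*(-2))*(-12 - 40) = -43/2*(-52) = 1118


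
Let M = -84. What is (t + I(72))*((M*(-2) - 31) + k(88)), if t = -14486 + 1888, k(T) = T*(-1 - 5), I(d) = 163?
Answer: 4862085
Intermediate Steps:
k(T) = -6*T (k(T) = T*(-6) = -6*T)
t = -12598
(t + I(72))*((M*(-2) - 31) + k(88)) = (-12598 + 163)*((-84*(-2) - 31) - 6*88) = -12435*((168 - 31) - 528) = -12435*(137 - 528) = -12435*(-391) = 4862085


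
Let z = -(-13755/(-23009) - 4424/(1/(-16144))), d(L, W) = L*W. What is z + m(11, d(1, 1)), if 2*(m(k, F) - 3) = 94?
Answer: -234760848687/3287 ≈ -7.1421e+7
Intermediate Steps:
m(k, F) = 50 (m(k, F) = 3 + (½)*94 = 3 + 47 = 50)
z = -234761013037/3287 (z = -(-13755*(-1/23009) - 4424/(-1/16144)) = -(1965/3287 - 4424*(-16144)) = -(1965/3287 + 71421056) = -1*234761013037/3287 = -234761013037/3287 ≈ -7.1421e+7)
z + m(11, d(1, 1)) = -234761013037/3287 + 50 = -234760848687/3287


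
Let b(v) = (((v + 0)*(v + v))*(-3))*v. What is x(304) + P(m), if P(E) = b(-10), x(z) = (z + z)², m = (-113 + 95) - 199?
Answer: 375664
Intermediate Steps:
m = -217 (m = -18 - 199 = -217)
b(v) = -6*v³ (b(v) = ((v*(2*v))*(-3))*v = ((2*v²)*(-3))*v = (-6*v²)*v = -6*v³)
x(z) = 4*z² (x(z) = (2*z)² = 4*z²)
P(E) = 6000 (P(E) = -6*(-10)³ = -6*(-1000) = 6000)
x(304) + P(m) = 4*304² + 6000 = 4*92416 + 6000 = 369664 + 6000 = 375664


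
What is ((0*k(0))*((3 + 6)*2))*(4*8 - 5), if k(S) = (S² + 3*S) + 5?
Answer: 0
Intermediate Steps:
k(S) = 5 + S² + 3*S
((0*k(0))*((3 + 6)*2))*(4*8 - 5) = ((0*(5 + 0² + 3*0))*((3 + 6)*2))*(4*8 - 5) = ((0*(5 + 0 + 0))*(9*2))*(32 - 5) = ((0*5)*18)*27 = (0*18)*27 = 0*27 = 0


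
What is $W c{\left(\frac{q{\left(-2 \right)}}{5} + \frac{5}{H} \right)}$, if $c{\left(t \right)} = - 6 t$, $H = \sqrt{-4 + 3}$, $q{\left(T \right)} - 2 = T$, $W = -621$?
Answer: $- 18630 i \approx - 18630.0 i$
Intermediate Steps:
$q{\left(T \right)} = 2 + T$
$H = i$ ($H = \sqrt{-1} = i \approx 1.0 i$)
$W c{\left(\frac{q{\left(-2 \right)}}{5} + \frac{5}{H} \right)} = - 621 \left(- 6 \left(\frac{2 - 2}{5} + \frac{5}{i}\right)\right) = - 621 \left(- 6 \left(0 \cdot \frac{1}{5} + 5 \left(- i\right)\right)\right) = - 621 \left(- 6 \left(0 - 5 i\right)\right) = - 621 \left(- 6 \left(- 5 i\right)\right) = - 621 \cdot 30 i = - 18630 i$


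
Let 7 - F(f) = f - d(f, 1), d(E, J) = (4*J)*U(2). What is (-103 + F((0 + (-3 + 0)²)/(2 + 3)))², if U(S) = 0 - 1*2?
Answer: 279841/25 ≈ 11194.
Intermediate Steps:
U(S) = -2 (U(S) = 0 - 2 = -2)
d(E, J) = -8*J (d(E, J) = (4*J)*(-2) = -8*J)
F(f) = -1 - f (F(f) = 7 - (f - (-8)) = 7 - (f - 1*(-8)) = 7 - (f + 8) = 7 - (8 + f) = 7 + (-8 - f) = -1 - f)
(-103 + F((0 + (-3 + 0)²)/(2 + 3)))² = (-103 + (-1 - (0 + (-3 + 0)²)/(2 + 3)))² = (-103 + (-1 - (0 + (-3)²)/5))² = (-103 + (-1 - (0 + 9)/5))² = (-103 + (-1 - 9/5))² = (-103 - 14/5)² = (-529/5)² = 279841/25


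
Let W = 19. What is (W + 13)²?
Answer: 1024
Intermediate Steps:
(W + 13)² = (19 + 13)² = 32² = 1024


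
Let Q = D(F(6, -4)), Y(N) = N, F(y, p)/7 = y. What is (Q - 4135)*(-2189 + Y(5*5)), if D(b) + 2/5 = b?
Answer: 44290588/5 ≈ 8.8581e+6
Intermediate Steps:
F(y, p) = 7*y
D(b) = -2/5 + b
Q = 208/5 (Q = -2/5 + 7*6 = -2/5 + 42 = 208/5 ≈ 41.600)
(Q - 4135)*(-2189 + Y(5*5)) = (208/5 - 4135)*(-2189 + 5*5) = -20467*(-2189 + 25)/5 = -20467/5*(-2164) = 44290588/5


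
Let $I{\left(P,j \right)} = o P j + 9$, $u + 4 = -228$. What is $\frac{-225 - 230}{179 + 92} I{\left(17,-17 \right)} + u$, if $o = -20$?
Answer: $- \frac{2696867}{271} \approx -9951.5$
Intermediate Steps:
$u = -232$ ($u = -4 - 228 = -232$)
$I{\left(P,j \right)} = 9 - 20 P j$ ($I{\left(P,j \right)} = - 20 P j + 9 = 9 - 20 P j$)
$\frac{-225 - 230}{179 + 92} I{\left(17,-17 \right)} + u = \frac{-225 - 230}{179 + 92} \left(9 - 340 \left(-17\right)\right) - 232 = - \frac{455}{271} \left(9 + 5780\right) - 232 = \left(-455\right) \frac{1}{271} \cdot 5789 - 232 = \left(- \frac{455}{271}\right) 5789 - 232 = - \frac{2633995}{271} - 232 = - \frac{2696867}{271}$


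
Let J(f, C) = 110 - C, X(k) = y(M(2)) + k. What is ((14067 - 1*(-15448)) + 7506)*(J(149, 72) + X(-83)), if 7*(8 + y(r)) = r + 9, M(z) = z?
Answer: -13327560/7 ≈ -1.9039e+6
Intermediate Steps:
y(r) = -47/7 + r/7 (y(r) = -8 + (r + 9)/7 = -8 + (9 + r)/7 = -8 + (9/7 + r/7) = -47/7 + r/7)
X(k) = -45/7 + k (X(k) = (-47/7 + (1/7)*2) + k = (-47/7 + 2/7) + k = -45/7 + k)
((14067 - 1*(-15448)) + 7506)*(J(149, 72) + X(-83)) = ((14067 - 1*(-15448)) + 7506)*((110 - 1*72) + (-45/7 - 83)) = ((14067 + 15448) + 7506)*((110 - 72) - 626/7) = (29515 + 7506)*(38 - 626/7) = 37021*(-360/7) = -13327560/7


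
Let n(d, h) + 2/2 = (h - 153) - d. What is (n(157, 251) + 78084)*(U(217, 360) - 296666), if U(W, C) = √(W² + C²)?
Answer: -23147067984 + 78024*√176689 ≈ -2.3114e+10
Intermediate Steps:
n(d, h) = -154 + h - d (n(d, h) = -1 + ((h - 153) - d) = -1 + ((-153 + h) - d) = -1 + (-153 + h - d) = -154 + h - d)
U(W, C) = √(C² + W²)
(n(157, 251) + 78084)*(U(217, 360) - 296666) = ((-154 + 251 - 1*157) + 78084)*(√(360² + 217²) - 296666) = ((-154 + 251 - 157) + 78084)*(√(129600 + 47089) - 296666) = (-60 + 78084)*(√176689 - 296666) = 78024*(-296666 + √176689) = -23147067984 + 78024*√176689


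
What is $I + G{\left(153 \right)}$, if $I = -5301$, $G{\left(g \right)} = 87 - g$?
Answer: $-5367$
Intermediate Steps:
$I + G{\left(153 \right)} = -5301 + \left(87 - 153\right) = -5301 - 66 = -5367$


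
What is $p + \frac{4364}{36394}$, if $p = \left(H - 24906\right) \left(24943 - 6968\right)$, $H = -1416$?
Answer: $- \frac{8609691273968}{18197} \approx -4.7314 \cdot 10^{8}$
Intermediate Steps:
$p = -473137950$ ($p = \left(-1416 - 24906\right) \left(24943 - 6968\right) = \left(-26322\right) 17975 = -473137950$)
$p + \frac{4364}{36394} = -473137950 + \frac{4364}{36394} = -473137950 + 4364 \cdot \frac{1}{36394} = -473137950 + \frac{2182}{18197} = - \frac{8609691273968}{18197}$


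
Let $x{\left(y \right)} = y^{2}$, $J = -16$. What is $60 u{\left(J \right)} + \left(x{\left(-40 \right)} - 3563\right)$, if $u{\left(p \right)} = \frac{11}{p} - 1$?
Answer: $- \frac{8257}{4} \approx -2064.3$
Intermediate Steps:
$u{\left(p \right)} = -1 + \frac{11}{p}$ ($u{\left(p \right)} = \frac{11}{p} - 1 = -1 + \frac{11}{p}$)
$60 u{\left(J \right)} + \left(x{\left(-40 \right)} - 3563\right) = 60 \frac{11 - -16}{-16} + \left(\left(-40\right)^{2} - 3563\right) = 60 \left(- \frac{11 + 16}{16}\right) + \left(1600 - 3563\right) = 60 \left(\left(- \frac{1}{16}\right) 27\right) - 1963 = 60 \left(- \frac{27}{16}\right) - 1963 = - \frac{405}{4} - 1963 = - \frac{8257}{4}$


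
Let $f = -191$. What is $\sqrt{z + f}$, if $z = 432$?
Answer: $\sqrt{241} \approx 15.524$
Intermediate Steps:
$\sqrt{z + f} = \sqrt{432 - 191} = \sqrt{241}$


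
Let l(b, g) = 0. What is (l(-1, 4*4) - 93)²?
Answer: 8649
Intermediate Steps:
(l(-1, 4*4) - 93)² = (0 - 93)² = (-93)² = 8649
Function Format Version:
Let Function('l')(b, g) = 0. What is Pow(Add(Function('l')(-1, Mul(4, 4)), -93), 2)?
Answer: 8649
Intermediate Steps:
Pow(Add(Function('l')(-1, Mul(4, 4)), -93), 2) = Pow(Add(0, -93), 2) = Pow(-93, 2) = 8649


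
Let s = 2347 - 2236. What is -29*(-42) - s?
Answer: 1107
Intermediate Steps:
s = 111
-29*(-42) - s = -29*(-42) - 1*111 = 1218 - 111 = 1107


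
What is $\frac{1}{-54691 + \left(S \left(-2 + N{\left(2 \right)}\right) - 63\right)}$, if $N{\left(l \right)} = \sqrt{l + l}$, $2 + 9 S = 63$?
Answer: $- \frac{1}{54754} \approx -1.8263 \cdot 10^{-5}$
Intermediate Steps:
$S = \frac{61}{9}$ ($S = - \frac{2}{9} + \frac{1}{9} \cdot 63 = - \frac{2}{9} + 7 = \frac{61}{9} \approx 6.7778$)
$N{\left(l \right)} = \sqrt{2} \sqrt{l}$ ($N{\left(l \right)} = \sqrt{2 l} = \sqrt{2} \sqrt{l}$)
$\frac{1}{-54691 + \left(S \left(-2 + N{\left(2 \right)}\right) - 63\right)} = \frac{1}{-54691 - \left(63 - \frac{61 \left(-2 + \sqrt{2} \sqrt{2}\right)}{9}\right)} = \frac{1}{-54691 - \left(63 - \frac{61 \left(-2 + 2\right)}{9}\right)} = \frac{1}{-54691 + \left(\frac{61}{9} \cdot 0 - 63\right)} = \frac{1}{-54691 + \left(0 - 63\right)} = \frac{1}{-54691 - 63} = \frac{1}{-54754} = - \frac{1}{54754}$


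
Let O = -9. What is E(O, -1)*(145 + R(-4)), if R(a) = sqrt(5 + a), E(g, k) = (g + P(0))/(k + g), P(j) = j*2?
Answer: 657/5 ≈ 131.40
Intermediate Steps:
P(j) = 2*j
E(g, k) = g/(g + k) (E(g, k) = (g + 2*0)/(k + g) = (g + 0)/(g + k) = g/(g + k))
E(O, -1)*(145 + R(-4)) = (-9/(-9 - 1))*(145 + sqrt(5 - 4)) = (-9/(-10))*(145 + sqrt(1)) = (-9*(-1/10))*(145 + 1) = (9/10)*146 = 657/5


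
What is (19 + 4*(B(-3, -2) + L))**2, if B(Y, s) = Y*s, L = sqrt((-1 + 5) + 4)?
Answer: 1977 + 688*sqrt(2) ≈ 2950.0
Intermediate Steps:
L = 2*sqrt(2) (L = sqrt(4 + 4) = sqrt(8) = 2*sqrt(2) ≈ 2.8284)
(19 + 4*(B(-3, -2) + L))**2 = (19 + 4*(-3*(-2) + 2*sqrt(2)))**2 = (19 + 4*(6 + 2*sqrt(2)))**2 = (19 + (24 + 8*sqrt(2)))**2 = (43 + 8*sqrt(2))**2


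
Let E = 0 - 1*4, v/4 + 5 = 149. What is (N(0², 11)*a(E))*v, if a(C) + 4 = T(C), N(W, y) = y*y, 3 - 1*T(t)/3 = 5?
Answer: -696960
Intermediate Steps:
T(t) = -6 (T(t) = 9 - 3*5 = 9 - 15 = -6)
N(W, y) = y²
v = 576 (v = -20 + 4*149 = -20 + 596 = 576)
E = -4 (E = 0 - 4 = -4)
a(C) = -10 (a(C) = -4 - 6 = -10)
(N(0², 11)*a(E))*v = (11²*(-10))*576 = (121*(-10))*576 = -1210*576 = -696960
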